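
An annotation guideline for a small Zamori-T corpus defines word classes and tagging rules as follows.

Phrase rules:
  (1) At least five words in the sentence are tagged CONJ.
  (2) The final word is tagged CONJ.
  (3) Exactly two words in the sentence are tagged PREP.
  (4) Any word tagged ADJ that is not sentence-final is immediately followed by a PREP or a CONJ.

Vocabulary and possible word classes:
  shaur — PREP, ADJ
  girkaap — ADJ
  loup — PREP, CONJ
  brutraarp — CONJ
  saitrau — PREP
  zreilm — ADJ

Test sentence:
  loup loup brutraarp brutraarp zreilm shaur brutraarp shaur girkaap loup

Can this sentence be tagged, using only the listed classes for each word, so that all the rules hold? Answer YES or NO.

YES

Candidates per position — 1:loup {PREP,CONJ}; 2:loup {PREP,CONJ}; 3:brutraarp {CONJ}; 4:brutraarp {CONJ}; 5:zreilm {ADJ}; 6:shaur {PREP,ADJ}; 7:brutraarp {CONJ}; 8:shaur {PREP,ADJ}; 9:girkaap {ADJ}; 10:loup {PREP,CONJ}.
One satisfying assignment: CONJ CONJ CONJ CONJ ADJ PREP CONJ PREP ADJ CONJ.
Verifying each rule — rule 1 holds; rule 2 holds; rule 3 holds; rule 4 holds.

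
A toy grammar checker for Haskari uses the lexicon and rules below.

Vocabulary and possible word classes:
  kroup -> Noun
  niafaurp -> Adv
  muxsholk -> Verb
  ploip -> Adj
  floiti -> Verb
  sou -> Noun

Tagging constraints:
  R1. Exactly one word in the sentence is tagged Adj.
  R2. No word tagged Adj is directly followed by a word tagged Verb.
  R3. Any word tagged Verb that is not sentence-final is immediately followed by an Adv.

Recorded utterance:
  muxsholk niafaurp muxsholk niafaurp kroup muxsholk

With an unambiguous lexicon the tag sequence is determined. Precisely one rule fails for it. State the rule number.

Fixed tagging: Verb Adv Verb Adv Noun Verb.
Checking each rule: R1 fail, R2 pass, R3 pass.
Only rule 1 fails.

1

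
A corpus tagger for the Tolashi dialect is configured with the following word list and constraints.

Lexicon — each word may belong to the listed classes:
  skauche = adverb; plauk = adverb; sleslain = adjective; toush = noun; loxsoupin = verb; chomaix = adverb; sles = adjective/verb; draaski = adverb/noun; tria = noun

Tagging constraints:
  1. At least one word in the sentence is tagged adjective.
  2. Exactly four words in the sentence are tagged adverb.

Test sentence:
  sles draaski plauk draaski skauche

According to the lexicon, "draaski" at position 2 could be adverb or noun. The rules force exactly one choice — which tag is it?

adverb

Candidates per position — 1:sles {adjective,verb}; 2:draaski {adverb,noun}; 3:plauk {adverb}; 4:draaski {adverb,noun}; 5:skauche {adverb}.
At position 1, choosing verb makes rule 1 impossible to satisfy; hence adjective.
At position 2, choosing noun makes rule 2 impossible to satisfy; hence adverb.
At position 4, choosing noun makes rule 2 impossible to satisfy; hence adverb.
The unique satisfying tagging is: adjective adverb adverb adverb adverb.
Check: rule 1 holds; rule 2 holds.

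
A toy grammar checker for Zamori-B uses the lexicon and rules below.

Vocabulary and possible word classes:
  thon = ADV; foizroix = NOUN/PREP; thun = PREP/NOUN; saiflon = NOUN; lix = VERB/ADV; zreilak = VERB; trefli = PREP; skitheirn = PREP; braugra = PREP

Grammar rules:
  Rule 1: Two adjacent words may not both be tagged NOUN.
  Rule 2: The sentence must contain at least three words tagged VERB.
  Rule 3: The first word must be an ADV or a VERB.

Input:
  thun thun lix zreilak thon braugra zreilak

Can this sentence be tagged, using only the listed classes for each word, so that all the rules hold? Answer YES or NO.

Candidates per position — 1:thun {PREP,NOUN}; 2:thun {PREP,NOUN}; 3:lix {VERB,ADV}; 4:zreilak {VERB}; 5:thon {ADV}; 6:braugra {PREP}; 7:zreilak {VERB}.
Rule 3 cannot be satisfied by any choice of tags from the lexicon.
So there is no consistent tagging.

NO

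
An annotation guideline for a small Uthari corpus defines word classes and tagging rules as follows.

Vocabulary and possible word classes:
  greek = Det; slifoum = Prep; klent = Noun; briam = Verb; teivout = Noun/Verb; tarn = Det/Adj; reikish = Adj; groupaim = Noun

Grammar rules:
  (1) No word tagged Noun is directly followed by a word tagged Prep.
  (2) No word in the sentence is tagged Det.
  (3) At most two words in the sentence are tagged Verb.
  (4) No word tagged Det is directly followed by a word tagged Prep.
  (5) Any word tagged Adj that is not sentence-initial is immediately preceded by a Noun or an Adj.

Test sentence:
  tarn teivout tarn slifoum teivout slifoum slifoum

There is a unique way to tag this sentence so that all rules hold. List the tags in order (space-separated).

Candidates per position — 1:tarn {Det,Adj}; 2:teivout {Noun,Verb}; 3:tarn {Det,Adj}; 4:slifoum {Prep}; 5:teivout {Noun,Verb}; 6:slifoum {Prep}; 7:slifoum {Prep}.
At position 1, choosing Det makes rule 2 impossible to satisfy; hence Adj.
At position 3, choosing Det makes rule 2 impossible to satisfy; hence Adj.
At position 5, choosing Noun makes rule 1 impossible to satisfy; hence Verb.
At position 2, choosing Verb makes rule 5 impossible to satisfy; hence Noun.
The unique satisfying tagging is: Adj Noun Adj Prep Verb Prep Prep.
Verifying each rule — rule 1 holds; rule 2 holds; rule 3 holds; rule 4 holds; rule 5 holds.

Adj Noun Adj Prep Verb Prep Prep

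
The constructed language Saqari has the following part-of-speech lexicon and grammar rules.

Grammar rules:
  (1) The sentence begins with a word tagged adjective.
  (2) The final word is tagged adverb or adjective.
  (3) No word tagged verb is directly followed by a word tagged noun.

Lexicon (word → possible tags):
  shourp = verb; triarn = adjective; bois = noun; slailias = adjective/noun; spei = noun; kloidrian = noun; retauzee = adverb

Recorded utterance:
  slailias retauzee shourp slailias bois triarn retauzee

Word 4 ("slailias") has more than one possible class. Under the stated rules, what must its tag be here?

Candidates per position — 1:slailias {adjective,noun}; 2:retauzee {adverb}; 3:shourp {verb}; 4:slailias {adjective,noun}; 5:bois {noun}; 6:triarn {adjective}; 7:retauzee {adverb}.
If word 1 were noun, no tagging could satisfy rule 1; so word 1 is adjective.
If word 4 were noun, no tagging could satisfy rule 3; so word 4 is adjective.
That leaves exactly one tagging: adjective adverb verb adjective noun adjective adverb.
Check: rule 1 satisfied; rule 2 satisfied; rule 3 satisfied.

adjective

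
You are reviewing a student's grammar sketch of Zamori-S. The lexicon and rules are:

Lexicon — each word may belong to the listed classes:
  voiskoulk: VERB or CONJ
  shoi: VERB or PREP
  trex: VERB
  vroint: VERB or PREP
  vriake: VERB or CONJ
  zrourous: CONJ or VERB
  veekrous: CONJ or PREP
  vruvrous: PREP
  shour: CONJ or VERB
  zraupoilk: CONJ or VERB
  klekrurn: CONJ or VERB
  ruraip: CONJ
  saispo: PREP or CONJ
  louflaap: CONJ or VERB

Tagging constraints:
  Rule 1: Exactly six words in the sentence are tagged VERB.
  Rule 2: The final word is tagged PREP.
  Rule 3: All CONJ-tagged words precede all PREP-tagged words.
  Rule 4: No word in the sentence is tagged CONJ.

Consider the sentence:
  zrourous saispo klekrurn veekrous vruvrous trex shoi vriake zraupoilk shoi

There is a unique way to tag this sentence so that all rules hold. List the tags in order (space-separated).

Candidates per position — 1:zrourous {CONJ,VERB}; 2:saispo {PREP,CONJ}; 3:klekrurn {CONJ,VERB}; 4:veekrous {CONJ,PREP}; 5:vruvrous {PREP}; 6:trex {VERB}; 7:shoi {VERB,PREP}; 8:vriake {VERB,CONJ}; 9:zraupoilk {CONJ,VERB}; 10:shoi {VERB,PREP}.
Position 1: tagging it CONJ would leave rule 4 unsatisfiable, so it must be VERB.
Position 2: tagging it CONJ would leave rule 4 unsatisfiable, so it must be PREP.
Position 3: tagging it CONJ would leave rule 3 unsatisfiable, so it must be VERB.
Position 4: tagging it CONJ would leave rule 3 unsatisfiable, so it must be PREP.
Position 8: tagging it CONJ would leave rule 3 unsatisfiable, so it must be VERB.
Position 9: tagging it CONJ would leave rule 3 unsatisfiable, so it must be VERB.
Position 10: tagging it VERB would leave rule 2 unsatisfiable, so it must be PREP.
Position 7: tagging it PREP would leave rule 1 unsatisfiable, so it must be VERB.
So the tagging must be: VERB PREP VERB PREP PREP VERB VERB VERB VERB PREP.
Rule-by-rule: rule 1 satisfied; rule 2 satisfied; rule 3 satisfied; rule 4 satisfied.

VERB PREP VERB PREP PREP VERB VERB VERB VERB PREP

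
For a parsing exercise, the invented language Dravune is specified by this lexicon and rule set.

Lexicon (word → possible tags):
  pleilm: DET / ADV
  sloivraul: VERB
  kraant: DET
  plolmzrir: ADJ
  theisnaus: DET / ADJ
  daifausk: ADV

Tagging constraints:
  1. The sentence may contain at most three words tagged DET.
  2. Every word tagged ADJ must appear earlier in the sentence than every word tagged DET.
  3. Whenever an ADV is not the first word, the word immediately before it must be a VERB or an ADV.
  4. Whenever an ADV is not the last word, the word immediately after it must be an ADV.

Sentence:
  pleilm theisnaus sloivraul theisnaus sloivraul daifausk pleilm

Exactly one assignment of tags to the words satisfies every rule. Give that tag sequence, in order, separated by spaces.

Candidates per position — 1:pleilm {DET,ADV}; 2:theisnaus {DET,ADJ}; 3:sloivraul {VERB}; 4:theisnaus {DET,ADJ}; 5:sloivraul {VERB}; 6:daifausk {ADV}; 7:pleilm {DET,ADV}.
Position 1: tagging it ADV would leave rule 4 unsatisfiable, so it must be DET.
Position 2: tagging it ADJ would leave rule 2 unsatisfiable, so it must be DET.
Position 4: tagging it ADJ would leave rule 2 unsatisfiable, so it must be DET.
Position 7: tagging it DET would leave rule 1 unsatisfiable, so it must be ADV.
So the tagging must be: DET DET VERB DET VERB ADV ADV.
Rule-by-rule: rule 1 ✓; rule 2 ✓; rule 3 ✓; rule 4 ✓.

DET DET VERB DET VERB ADV ADV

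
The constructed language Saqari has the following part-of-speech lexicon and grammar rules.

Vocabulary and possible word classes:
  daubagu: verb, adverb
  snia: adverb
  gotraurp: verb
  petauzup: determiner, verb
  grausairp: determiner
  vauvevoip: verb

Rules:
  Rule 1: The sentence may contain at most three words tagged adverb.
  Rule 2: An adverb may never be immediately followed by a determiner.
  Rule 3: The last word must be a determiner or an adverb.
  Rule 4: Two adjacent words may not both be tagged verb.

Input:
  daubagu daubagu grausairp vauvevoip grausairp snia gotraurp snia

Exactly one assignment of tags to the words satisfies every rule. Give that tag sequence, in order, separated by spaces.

Candidates per position — 1:daubagu {verb,adverb}; 2:daubagu {verb,adverb}; 3:grausairp {determiner}; 4:vauvevoip {verb}; 5:grausairp {determiner}; 6:snia {adverb}; 7:gotraurp {verb}; 8:snia {adverb}.
Position 2: tagging it adverb would leave rule 2 unsatisfiable, so it must be verb.
Position 1: tagging it verb would leave rule 4 unsatisfiable, so it must be adverb.
That leaves exactly one tagging: adverb verb determiner verb determiner adverb verb adverb.
Check: rule 1 ok; rule 2 ok; rule 3 ok; rule 4 ok.

adverb verb determiner verb determiner adverb verb adverb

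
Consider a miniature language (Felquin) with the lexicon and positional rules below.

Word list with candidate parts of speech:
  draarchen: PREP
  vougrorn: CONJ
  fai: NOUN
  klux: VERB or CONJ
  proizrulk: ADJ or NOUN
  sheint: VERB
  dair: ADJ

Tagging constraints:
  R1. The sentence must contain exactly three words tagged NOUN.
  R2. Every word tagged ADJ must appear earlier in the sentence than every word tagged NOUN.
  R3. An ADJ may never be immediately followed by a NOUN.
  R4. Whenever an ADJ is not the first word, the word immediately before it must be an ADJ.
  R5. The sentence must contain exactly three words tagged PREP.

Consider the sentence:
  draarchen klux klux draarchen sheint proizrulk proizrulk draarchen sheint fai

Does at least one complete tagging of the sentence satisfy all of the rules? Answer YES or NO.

YES

Candidates per position — 1:draarchen {PREP}; 2:klux {VERB,CONJ}; 3:klux {VERB,CONJ}; 4:draarchen {PREP}; 5:sheint {VERB}; 6:proizrulk {ADJ,NOUN}; 7:proizrulk {ADJ,NOUN}; 8:draarchen {PREP}; 9:sheint {VERB}; 10:fai {NOUN}.
One satisfying assignment: PREP CONJ VERB PREP VERB NOUN NOUN PREP VERB NOUN.
Verifying each rule — rule 1 satisfied; rule 2 satisfied; rule 3 satisfied; rule 4 satisfied; rule 5 satisfied.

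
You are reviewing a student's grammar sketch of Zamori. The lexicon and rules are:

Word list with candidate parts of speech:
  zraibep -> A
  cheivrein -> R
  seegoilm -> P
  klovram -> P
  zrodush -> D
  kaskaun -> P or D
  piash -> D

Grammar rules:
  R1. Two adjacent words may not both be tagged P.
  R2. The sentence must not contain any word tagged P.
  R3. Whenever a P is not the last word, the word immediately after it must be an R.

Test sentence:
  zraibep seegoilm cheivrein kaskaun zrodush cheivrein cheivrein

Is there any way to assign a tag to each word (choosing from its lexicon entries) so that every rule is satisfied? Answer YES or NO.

NO

Candidates per position — 1:zraibep {A}; 2:seegoilm {P}; 3:cheivrein {R}; 4:kaskaun {P,D}; 5:zrodush {D}; 6:cheivrein {R}; 7:cheivrein {R}.
Rule 2 cannot be satisfied by any choice of tags from the lexicon.
So there is no consistent tagging.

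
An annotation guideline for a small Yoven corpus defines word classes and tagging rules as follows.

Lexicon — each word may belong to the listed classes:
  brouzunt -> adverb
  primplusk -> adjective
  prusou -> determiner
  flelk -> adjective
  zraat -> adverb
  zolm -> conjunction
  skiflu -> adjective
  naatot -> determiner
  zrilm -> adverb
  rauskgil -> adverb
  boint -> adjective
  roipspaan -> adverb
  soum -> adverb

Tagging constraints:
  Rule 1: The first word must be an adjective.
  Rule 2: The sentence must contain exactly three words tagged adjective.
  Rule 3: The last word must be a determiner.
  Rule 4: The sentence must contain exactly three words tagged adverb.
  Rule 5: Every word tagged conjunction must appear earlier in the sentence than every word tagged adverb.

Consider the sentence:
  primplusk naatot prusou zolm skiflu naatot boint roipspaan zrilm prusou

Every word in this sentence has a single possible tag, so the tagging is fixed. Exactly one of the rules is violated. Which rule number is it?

4

Fixed tagging: adjective determiner determiner conjunction adjective determiner adjective adverb adverb determiner.
Rule check: R1 ok, R2 ok, R3 ok, R4 fails, R5 ok.
Only rule 4 fails.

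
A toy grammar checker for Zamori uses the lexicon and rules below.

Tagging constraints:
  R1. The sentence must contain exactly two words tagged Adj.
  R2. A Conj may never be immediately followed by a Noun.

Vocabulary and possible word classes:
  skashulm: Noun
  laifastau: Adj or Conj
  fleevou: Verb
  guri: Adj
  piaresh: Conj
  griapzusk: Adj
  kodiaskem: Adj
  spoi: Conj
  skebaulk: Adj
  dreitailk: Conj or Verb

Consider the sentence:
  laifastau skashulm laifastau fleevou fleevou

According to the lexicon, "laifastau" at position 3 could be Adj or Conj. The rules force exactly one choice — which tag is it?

Candidates per position — 1:laifastau {Adj,Conj}; 2:skashulm {Noun}; 3:laifastau {Adj,Conj}; 4:fleevou {Verb}; 5:fleevou {Verb}.
If word 1 were Conj, no tagging could satisfy rule 1; so word 1 is Adj.
If word 3 were Conj, no tagging could satisfy rule 1; so word 3 is Adj.
That leaves exactly one tagging: Adj Noun Adj Verb Verb.
Checking: rule 1 ✓; rule 2 ✓.

Adj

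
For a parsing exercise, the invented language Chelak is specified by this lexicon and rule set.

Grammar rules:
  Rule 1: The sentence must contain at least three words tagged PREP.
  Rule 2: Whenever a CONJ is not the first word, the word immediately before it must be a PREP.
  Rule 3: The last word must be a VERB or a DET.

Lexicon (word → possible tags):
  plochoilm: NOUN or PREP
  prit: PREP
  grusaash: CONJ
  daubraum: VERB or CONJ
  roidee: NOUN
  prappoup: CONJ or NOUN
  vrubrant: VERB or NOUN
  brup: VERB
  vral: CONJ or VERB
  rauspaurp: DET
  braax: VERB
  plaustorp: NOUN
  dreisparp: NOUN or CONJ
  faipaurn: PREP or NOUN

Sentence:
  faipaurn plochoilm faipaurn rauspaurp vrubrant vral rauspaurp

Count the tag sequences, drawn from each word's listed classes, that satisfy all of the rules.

Candidates per position — 1:faipaurn {PREP,NOUN}; 2:plochoilm {NOUN,PREP}; 3:faipaurn {PREP,NOUN}; 4:rauspaurp {DET}; 5:vrubrant {VERB,NOUN}; 6:vral {CONJ,VERB}; 7:rauspaurp {DET}.
There are 32 candidate sequences in total.
The sequences that satisfy every rule: PREP PREP PREP DET VERB VERB DET; PREP PREP PREP DET NOUN VERB DET.
Count = 2.

2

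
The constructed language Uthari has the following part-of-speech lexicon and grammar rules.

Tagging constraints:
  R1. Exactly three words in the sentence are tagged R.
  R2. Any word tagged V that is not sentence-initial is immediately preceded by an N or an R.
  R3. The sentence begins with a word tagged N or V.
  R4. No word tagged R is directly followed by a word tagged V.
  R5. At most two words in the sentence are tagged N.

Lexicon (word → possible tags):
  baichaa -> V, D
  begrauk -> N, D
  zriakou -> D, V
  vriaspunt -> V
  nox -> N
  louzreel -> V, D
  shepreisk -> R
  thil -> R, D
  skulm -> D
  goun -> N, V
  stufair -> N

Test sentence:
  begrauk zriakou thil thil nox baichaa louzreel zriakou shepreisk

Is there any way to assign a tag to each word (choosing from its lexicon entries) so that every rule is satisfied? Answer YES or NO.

YES

Candidates per position — 1:begrauk {N,D}; 2:zriakou {D,V}; 3:thil {R,D}; 4:thil {R,D}; 5:nox {N}; 6:baichaa {V,D}; 7:louzreel {V,D}; 8:zriakou {D,V}; 9:shepreisk {R}.
One satisfying assignment: N D R R N V D D R.
Rule-by-rule: rule 1 ok; rule 2 ok; rule 3 ok; rule 4 ok; rule 5 ok.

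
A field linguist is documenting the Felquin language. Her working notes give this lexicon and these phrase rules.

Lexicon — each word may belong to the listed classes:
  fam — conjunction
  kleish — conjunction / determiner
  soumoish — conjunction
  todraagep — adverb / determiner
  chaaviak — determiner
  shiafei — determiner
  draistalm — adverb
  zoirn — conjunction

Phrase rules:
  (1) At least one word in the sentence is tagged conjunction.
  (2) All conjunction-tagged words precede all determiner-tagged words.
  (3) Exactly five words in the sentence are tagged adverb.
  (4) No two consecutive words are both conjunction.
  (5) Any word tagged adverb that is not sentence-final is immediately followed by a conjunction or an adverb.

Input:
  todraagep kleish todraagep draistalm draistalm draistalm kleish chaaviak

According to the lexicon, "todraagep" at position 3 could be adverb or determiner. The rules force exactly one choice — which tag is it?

adverb

Candidates per position — 1:todraagep {adverb,determiner}; 2:kleish {conjunction,determiner}; 3:todraagep {adverb,determiner}; 4:draistalm {adverb}; 5:draistalm {adverb}; 6:draistalm {adverb}; 7:kleish {conjunction,determiner}; 8:chaaviak {determiner}.
At position 1, choosing determiner makes rule 3 impossible to satisfy; hence adverb.
At position 2, choosing determiner makes rule 5 impossible to satisfy; hence conjunction.
At position 3, choosing determiner makes rule 3 impossible to satisfy; hence adverb.
At position 7, choosing determiner makes rule 5 impossible to satisfy; hence conjunction.
The unique satisfying tagging is: adverb conjunction adverb adverb adverb adverb conjunction determiner.
Rule-by-rule: rule 1 holds; rule 2 holds; rule 3 holds; rule 4 holds; rule 5 holds.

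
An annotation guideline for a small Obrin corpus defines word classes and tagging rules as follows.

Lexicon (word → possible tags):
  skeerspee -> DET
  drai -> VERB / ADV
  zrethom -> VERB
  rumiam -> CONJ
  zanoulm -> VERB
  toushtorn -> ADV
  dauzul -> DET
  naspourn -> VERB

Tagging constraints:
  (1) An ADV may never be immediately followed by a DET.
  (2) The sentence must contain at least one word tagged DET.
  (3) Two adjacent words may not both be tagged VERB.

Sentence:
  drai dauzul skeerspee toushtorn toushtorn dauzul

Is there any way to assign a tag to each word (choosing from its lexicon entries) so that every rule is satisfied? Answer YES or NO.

NO

Candidates per position — 1:drai {VERB,ADV}; 2:dauzul {DET}; 3:skeerspee {DET}; 4:toushtorn {ADV}; 5:toushtorn {ADV}; 6:dauzul {DET}.
Rule 1 cannot be satisfied by any choice of tags from the lexicon.
So there is no consistent tagging.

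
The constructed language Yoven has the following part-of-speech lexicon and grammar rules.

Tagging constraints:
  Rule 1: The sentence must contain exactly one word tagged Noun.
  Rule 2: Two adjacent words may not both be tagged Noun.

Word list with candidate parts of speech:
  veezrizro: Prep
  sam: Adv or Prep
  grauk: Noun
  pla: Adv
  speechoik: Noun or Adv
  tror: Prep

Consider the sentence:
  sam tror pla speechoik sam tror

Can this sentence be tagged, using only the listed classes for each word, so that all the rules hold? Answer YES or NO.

Candidates per position — 1:sam {Adv,Prep}; 2:tror {Prep}; 3:pla {Adv}; 4:speechoik {Noun,Adv}; 5:sam {Adv,Prep}; 6:tror {Prep}.
One satisfying assignment: Prep Prep Adv Noun Prep Prep.
Checking: rule 1 ok; rule 2 ok.

YES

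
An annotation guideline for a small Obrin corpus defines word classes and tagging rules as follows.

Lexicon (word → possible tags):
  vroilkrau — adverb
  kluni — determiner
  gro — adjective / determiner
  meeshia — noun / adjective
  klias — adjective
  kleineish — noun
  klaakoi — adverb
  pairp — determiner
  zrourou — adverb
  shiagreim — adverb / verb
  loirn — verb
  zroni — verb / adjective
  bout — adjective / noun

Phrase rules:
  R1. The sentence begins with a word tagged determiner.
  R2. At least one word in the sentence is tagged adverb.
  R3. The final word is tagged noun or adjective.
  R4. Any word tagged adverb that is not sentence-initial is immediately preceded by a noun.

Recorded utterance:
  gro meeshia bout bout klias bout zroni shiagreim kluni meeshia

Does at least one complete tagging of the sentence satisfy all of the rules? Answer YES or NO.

NO

Candidates per position — 1:gro {adjective,determiner}; 2:meeshia {noun,adjective}; 3:bout {adjective,noun}; 4:bout {adjective,noun}; 5:klias {adjective}; 6:bout {adjective,noun}; 7:zroni {verb,adjective}; 8:shiagreim {adverb,verb}; 9:kluni {determiner}; 10:meeshia {noun,adjective}.
Every candidate sequence violates at least one rule; no consistent tagging exists.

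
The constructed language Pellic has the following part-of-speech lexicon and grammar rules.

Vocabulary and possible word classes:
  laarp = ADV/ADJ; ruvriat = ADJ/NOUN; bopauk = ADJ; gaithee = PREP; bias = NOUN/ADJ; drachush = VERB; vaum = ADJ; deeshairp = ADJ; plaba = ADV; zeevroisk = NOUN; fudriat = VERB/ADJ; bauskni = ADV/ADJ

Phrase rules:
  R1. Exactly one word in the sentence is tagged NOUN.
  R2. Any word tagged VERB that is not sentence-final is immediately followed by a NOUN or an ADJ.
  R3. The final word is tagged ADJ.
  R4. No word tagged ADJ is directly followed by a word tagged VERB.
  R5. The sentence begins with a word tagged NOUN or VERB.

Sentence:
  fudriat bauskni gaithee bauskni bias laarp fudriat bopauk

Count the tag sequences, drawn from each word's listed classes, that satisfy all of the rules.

6

Candidates per position — 1:fudriat {VERB,ADJ}; 2:bauskni {ADV,ADJ}; 3:gaithee {PREP}; 4:bauskni {ADV,ADJ}; 5:bias {NOUN,ADJ}; 6:laarp {ADV,ADJ}; 7:fudriat {VERB,ADJ}; 8:bopauk {ADJ}.
There are 64 candidate sequences in total.
Checking each against the rules leaves 6 sequences.
Count = 6.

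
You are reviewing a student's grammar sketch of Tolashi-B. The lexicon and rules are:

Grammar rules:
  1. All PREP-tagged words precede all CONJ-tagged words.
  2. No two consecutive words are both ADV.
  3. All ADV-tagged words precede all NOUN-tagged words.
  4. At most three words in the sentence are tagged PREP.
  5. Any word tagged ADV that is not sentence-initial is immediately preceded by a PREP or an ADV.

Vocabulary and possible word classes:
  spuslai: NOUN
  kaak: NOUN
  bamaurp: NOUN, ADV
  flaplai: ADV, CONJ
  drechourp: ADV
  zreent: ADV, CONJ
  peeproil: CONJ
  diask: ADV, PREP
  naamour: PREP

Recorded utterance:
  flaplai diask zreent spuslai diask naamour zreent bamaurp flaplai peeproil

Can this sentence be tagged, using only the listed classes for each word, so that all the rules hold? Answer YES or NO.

Candidates per position — 1:flaplai {ADV,CONJ}; 2:diask {ADV,PREP}; 3:zreent {ADV,CONJ}; 4:spuslai {NOUN}; 5:diask {ADV,PREP}; 6:naamour {PREP}; 7:zreent {ADV,CONJ}; 8:bamaurp {NOUN,ADV}; 9:flaplai {ADV,CONJ}; 10:peeproil {CONJ}.
One satisfying assignment: ADV PREP ADV NOUN PREP PREP CONJ NOUN CONJ CONJ.
Rule-by-rule: rule 1 ok; rule 2 ok; rule 3 ok; rule 4 ok; rule 5 ok.

YES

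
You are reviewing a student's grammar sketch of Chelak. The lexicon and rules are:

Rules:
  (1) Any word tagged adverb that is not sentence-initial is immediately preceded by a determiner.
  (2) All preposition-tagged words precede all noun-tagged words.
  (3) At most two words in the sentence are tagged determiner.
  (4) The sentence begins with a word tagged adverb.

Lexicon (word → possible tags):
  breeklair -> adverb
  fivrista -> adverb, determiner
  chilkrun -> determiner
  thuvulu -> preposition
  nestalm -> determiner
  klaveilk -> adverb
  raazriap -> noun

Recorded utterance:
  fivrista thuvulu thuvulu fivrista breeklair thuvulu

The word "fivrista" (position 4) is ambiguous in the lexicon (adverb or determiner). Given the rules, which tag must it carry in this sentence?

determiner

Candidates per position — 1:fivrista {adverb,determiner}; 2:thuvulu {preposition}; 3:thuvulu {preposition}; 4:fivrista {adverb,determiner}; 5:breeklair {adverb}; 6:thuvulu {preposition}.
Word 1 cannot be determiner — rule 4 would then fail for every completion. It is adverb.
Word 4 cannot be adverb — rule 1 would then fail for every completion. It is determiner.
The unique satisfying tagging is: adverb preposition preposition determiner adverb preposition.
Verifying each rule — rule 1 ✓; rule 2 ✓; rule 3 ✓; rule 4 ✓.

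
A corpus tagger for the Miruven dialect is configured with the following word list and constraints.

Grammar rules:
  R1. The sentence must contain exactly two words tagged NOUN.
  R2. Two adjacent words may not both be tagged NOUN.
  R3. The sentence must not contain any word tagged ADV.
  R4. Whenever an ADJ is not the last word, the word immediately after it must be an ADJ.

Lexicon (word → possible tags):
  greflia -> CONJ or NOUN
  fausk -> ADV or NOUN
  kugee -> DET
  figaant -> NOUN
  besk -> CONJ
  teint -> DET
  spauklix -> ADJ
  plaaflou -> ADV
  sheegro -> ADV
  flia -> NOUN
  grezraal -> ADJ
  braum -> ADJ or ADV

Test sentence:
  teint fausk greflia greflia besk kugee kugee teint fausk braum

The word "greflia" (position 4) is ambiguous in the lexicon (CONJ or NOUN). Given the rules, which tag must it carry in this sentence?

CONJ

Candidates per position — 1:teint {DET}; 2:fausk {ADV,NOUN}; 3:greflia {CONJ,NOUN}; 4:greflia {CONJ,NOUN}; 5:besk {CONJ}; 6:kugee {DET}; 7:kugee {DET}; 8:teint {DET}; 9:fausk {ADV,NOUN}; 10:braum {ADJ,ADV}.
If word 2 were ADV, no tagging could satisfy rule 3; so word 2 is NOUN.
If word 3 were NOUN, no tagging could satisfy rule 2; so word 3 is CONJ.
If word 9 were ADV, no tagging could satisfy rule 3; so word 9 is NOUN.
If word 10 were ADV, no tagging could satisfy rule 3; so word 10 is ADJ.
If word 4 were NOUN, no tagging could satisfy rule 1; so word 4 is CONJ.
The only consistent sequence is: DET NOUN CONJ CONJ CONJ DET DET DET NOUN ADJ.
Check: rule 1 ok; rule 2 ok; rule 3 ok; rule 4 ok.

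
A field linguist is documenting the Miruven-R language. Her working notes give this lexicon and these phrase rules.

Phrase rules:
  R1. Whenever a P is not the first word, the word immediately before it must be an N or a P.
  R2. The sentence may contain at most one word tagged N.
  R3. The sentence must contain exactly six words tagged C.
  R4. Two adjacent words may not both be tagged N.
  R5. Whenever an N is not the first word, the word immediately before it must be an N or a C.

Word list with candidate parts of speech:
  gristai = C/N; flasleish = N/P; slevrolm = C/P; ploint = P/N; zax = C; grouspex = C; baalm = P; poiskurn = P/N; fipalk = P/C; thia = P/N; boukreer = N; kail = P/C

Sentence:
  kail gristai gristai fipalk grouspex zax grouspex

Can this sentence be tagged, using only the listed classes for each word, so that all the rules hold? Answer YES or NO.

YES

Candidates per position — 1:kail {P,C}; 2:gristai {C,N}; 3:gristai {C,N}; 4:fipalk {P,C}; 5:grouspex {C}; 6:zax {C}; 7:grouspex {C}.
One satisfying assignment: C N C C C C C.
Rule-by-rule: rule 1 satisfied; rule 2 satisfied; rule 3 satisfied; rule 4 satisfied; rule 5 satisfied.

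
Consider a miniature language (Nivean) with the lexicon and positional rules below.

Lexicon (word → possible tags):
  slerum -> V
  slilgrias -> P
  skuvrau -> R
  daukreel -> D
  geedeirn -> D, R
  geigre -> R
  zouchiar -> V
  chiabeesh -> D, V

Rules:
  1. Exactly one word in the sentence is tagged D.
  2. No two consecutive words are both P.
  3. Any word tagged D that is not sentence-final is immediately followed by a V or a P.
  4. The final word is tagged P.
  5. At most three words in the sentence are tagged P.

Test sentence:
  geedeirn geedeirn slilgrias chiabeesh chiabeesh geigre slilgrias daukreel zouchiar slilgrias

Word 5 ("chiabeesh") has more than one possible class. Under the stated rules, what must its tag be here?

Candidates per position — 1:geedeirn {D,R}; 2:geedeirn {D,R}; 3:slilgrias {P}; 4:chiabeesh {D,V}; 5:chiabeesh {D,V}; 6:geigre {R}; 7:slilgrias {P}; 8:daukreel {D}; 9:zouchiar {V}; 10:slilgrias {P}.
Word 1 cannot be D — rule 1 would then fail for every completion. It is R.
Word 2 cannot be D — rule 1 would then fail for every completion. It is R.
Word 4 cannot be D — rule 1 would then fail for every completion. It is V.
Word 5 cannot be D — rule 1 would then fail for every completion. It is V.
So the tagging must be: R R P V V R P D V P.
Rule-by-rule: rule 1 ✓; rule 2 ✓; rule 3 ✓; rule 4 ✓; rule 5 ✓.

V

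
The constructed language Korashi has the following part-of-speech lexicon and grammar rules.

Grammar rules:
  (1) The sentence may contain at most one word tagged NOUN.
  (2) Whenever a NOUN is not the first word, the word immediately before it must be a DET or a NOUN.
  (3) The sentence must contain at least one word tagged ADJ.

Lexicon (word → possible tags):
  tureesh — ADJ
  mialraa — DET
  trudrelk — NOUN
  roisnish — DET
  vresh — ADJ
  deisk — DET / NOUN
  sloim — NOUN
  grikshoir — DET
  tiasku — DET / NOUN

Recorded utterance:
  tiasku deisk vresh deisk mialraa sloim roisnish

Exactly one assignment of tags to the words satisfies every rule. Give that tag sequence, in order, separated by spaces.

Candidates per position — 1:tiasku {DET,NOUN}; 2:deisk {DET,NOUN}; 3:vresh {ADJ}; 4:deisk {DET,NOUN}; 5:mialraa {DET}; 6:sloim {NOUN}; 7:roisnish {DET}.
Position 1: NOUN is ruled out by rule 1; that leaves DET.
Position 2: NOUN is ruled out by rule 1; that leaves DET.
Position 4: NOUN is ruled out by rule 1; that leaves DET.
That leaves exactly one tagging: DET DET ADJ DET DET NOUN DET.
Verifying each rule — rule 1 ok; rule 2 ok; rule 3 ok.

DET DET ADJ DET DET NOUN DET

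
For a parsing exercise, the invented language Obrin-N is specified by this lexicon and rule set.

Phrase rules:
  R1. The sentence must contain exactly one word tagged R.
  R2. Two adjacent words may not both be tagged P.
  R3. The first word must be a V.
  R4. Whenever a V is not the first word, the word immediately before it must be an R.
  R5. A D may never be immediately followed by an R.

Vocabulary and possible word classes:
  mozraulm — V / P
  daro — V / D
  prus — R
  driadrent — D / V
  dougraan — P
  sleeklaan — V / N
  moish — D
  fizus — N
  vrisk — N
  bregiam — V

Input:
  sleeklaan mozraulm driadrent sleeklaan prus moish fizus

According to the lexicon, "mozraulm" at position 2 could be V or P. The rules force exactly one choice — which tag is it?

P

Candidates per position — 1:sleeklaan {V,N}; 2:mozraulm {V,P}; 3:driadrent {D,V}; 4:sleeklaan {V,N}; 5:prus {R}; 6:moish {D}; 7:fizus {N}.
If word 1 were N, no tagging could satisfy rule 3; so word 1 is V.
If word 2 were V, no tagging could satisfy rule 4; so word 2 is P.
If word 3 were V, no tagging could satisfy rule 4; so word 3 is D.
If word 4 were V, no tagging could satisfy rule 4; so word 4 is N.
The only consistent sequence is: V P D N R D N.
Checking: rule 1 holds; rule 2 holds; rule 3 holds; rule 4 holds; rule 5 holds.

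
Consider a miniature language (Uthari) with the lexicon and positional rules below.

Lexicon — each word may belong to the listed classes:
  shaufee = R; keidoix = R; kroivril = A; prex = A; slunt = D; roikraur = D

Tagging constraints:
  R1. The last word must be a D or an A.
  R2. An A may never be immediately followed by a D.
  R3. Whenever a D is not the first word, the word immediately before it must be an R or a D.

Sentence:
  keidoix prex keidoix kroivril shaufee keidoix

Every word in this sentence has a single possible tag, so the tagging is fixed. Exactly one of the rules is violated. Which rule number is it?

1

Fixed tagging: R A R A R R.
Rule check: R1 fails, R2 ok, R3 ok.
Only rule 1 fails.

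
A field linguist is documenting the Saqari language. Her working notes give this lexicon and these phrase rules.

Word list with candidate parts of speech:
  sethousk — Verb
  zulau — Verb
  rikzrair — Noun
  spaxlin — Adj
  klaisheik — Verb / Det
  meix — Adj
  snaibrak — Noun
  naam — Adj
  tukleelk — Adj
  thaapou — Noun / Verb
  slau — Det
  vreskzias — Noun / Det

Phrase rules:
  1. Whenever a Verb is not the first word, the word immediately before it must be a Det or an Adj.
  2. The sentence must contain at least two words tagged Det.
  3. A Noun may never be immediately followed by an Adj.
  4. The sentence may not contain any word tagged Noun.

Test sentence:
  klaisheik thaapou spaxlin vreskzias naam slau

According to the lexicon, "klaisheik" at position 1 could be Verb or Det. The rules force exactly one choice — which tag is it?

Candidates per position — 1:klaisheik {Verb,Det}; 2:thaapou {Noun,Verb}; 3:spaxlin {Adj}; 4:vreskzias {Noun,Det}; 5:naam {Adj}; 6:slau {Det}.
If word 2 were Noun, no tagging could satisfy rule 3; so word 2 is Verb.
If word 4 were Noun, no tagging could satisfy rule 3; so word 4 is Det.
If word 1 were Verb, no tagging could satisfy rule 1; so word 1 is Det.
That leaves exactly one tagging: Det Verb Adj Det Adj Det.
Check: rule 1 ✓; rule 2 ✓; rule 3 ✓; rule 4 ✓.

Det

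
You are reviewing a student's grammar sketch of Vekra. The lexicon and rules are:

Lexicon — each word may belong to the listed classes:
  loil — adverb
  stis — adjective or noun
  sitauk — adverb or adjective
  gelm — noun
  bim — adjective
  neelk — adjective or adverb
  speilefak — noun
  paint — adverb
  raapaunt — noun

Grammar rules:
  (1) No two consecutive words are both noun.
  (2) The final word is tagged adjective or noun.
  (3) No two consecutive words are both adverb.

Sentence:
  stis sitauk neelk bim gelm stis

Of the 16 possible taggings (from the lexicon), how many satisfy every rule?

Candidates per position — 1:stis {adjective,noun}; 2:sitauk {adverb,adjective}; 3:neelk {adjective,adverb}; 4:bim {adjective}; 5:gelm {noun}; 6:stis {adjective,noun}.
There are 16 candidate sequences in total.
Checking each against the rules leaves 6 sequences.
Count = 6.

6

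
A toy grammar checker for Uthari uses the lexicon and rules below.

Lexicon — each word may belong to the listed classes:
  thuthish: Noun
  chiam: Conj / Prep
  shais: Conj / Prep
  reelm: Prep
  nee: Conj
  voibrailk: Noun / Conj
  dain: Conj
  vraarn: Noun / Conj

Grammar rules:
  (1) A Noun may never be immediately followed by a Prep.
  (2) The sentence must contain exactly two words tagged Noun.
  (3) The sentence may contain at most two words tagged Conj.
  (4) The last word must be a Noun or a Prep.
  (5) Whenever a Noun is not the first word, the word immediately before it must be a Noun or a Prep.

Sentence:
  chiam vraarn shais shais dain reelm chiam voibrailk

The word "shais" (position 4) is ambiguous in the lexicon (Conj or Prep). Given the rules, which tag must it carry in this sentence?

Prep

Candidates per position — 1:chiam {Conj,Prep}; 2:vraarn {Noun,Conj}; 3:shais {Conj,Prep}; 4:shais {Conj,Prep}; 5:dain {Conj}; 6:reelm {Prep}; 7:chiam {Conj,Prep}; 8:voibrailk {Noun,Conj}.
Position 2: Conj is ruled out by rule 2; that leaves Noun.
Position 3: Prep is ruled out by rule 1; that leaves Conj.
Position 4: Conj is ruled out by rule 3; that leaves Prep.
Position 7: Conj is ruled out by rule 3; that leaves Prep.
Position 8: Conj is ruled out by rule 2; that leaves Noun.
Position 1: Conj is ruled out by rule 3; that leaves Prep.
That leaves exactly one tagging: Prep Noun Conj Prep Conj Prep Prep Noun.
Checking: rule 1 satisfied; rule 2 satisfied; rule 3 satisfied; rule 4 satisfied; rule 5 satisfied.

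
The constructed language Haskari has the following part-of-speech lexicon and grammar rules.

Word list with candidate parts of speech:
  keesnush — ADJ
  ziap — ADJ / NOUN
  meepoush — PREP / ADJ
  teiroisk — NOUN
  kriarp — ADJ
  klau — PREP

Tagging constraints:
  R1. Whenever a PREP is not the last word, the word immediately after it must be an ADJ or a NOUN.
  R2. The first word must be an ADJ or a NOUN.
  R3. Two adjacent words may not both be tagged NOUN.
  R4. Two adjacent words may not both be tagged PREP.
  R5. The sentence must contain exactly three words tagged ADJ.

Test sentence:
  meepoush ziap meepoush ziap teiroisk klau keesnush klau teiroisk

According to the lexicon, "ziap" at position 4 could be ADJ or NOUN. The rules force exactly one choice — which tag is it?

ADJ

Candidates per position — 1:meepoush {PREP,ADJ}; 2:ziap {ADJ,NOUN}; 3:meepoush {PREP,ADJ}; 4:ziap {ADJ,NOUN}; 5:teiroisk {NOUN}; 6:klau {PREP}; 7:keesnush {ADJ}; 8:klau {PREP}; 9:teiroisk {NOUN}.
Position 1: tagging it PREP would leave rule 2 unsatisfiable, so it must be ADJ.
Position 4: tagging it NOUN would leave rule 3 unsatisfiable, so it must be ADJ.
Position 2: tagging it ADJ would leave rule 5 unsatisfiable, so it must be NOUN.
Position 3: tagging it ADJ would leave rule 5 unsatisfiable, so it must be PREP.
The unique satisfying tagging is: ADJ NOUN PREP ADJ NOUN PREP ADJ PREP NOUN.
Verifying each rule — rule 1 holds; rule 2 holds; rule 3 holds; rule 4 holds; rule 5 holds.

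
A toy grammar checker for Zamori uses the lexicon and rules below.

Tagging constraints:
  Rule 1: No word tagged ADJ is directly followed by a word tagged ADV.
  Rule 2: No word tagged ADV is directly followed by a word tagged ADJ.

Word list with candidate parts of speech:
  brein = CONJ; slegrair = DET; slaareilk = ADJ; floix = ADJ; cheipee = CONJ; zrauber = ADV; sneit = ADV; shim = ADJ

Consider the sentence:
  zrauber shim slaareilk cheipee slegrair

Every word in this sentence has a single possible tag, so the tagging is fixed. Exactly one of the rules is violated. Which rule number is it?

Fixed tagging: ADV ADJ ADJ CONJ DET.
Applying the rules: R1 holds, R2 violated.
Only rule 2 fails.

2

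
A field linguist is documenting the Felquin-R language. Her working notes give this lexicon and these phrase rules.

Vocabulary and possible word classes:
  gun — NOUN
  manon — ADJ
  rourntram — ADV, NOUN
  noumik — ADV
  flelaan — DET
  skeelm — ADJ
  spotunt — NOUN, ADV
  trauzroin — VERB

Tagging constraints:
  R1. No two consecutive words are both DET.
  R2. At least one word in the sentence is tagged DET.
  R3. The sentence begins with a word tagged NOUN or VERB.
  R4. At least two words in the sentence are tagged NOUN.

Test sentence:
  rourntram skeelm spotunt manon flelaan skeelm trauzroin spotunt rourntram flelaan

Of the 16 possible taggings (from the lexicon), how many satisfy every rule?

7

Candidates per position — 1:rourntram {ADV,NOUN}; 2:skeelm {ADJ}; 3:spotunt {NOUN,ADV}; 4:manon {ADJ}; 5:flelaan {DET}; 6:skeelm {ADJ}; 7:trauzroin {VERB}; 8:spotunt {NOUN,ADV}; 9:rourntram {ADV,NOUN}; 10:flelaan {DET}.
There are 16 candidate sequences in total.
Checking each against the rules leaves 7 sequences.
Count = 7.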